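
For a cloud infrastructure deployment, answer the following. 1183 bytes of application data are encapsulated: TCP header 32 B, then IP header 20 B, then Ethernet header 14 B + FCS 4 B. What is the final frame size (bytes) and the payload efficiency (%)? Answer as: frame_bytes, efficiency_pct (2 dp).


TCP segment = 1183 + 32 = 1215 B
IP packet = 1215 + 20 = 1235 B
Ethernet frame = 1235 + 14 + 4 = 1253 B
Efficiency = app / frame = 1183 / 1253 = 0.944134 = 94.4134% -> 94.41% (2 dp)

1253, 94.41


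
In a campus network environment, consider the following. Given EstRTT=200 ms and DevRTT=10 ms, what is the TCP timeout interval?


Given: EstRTT = 200 ms, DevRTT = 10 ms
Timeout = EstRTT + 4 * DevRTT
4 * DevRTT = 4 * 10 = 40
Timeout = 200 + 40 = 240 ms

240


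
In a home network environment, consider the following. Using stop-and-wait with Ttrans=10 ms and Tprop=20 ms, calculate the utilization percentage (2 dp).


Given: Ttrans = 10 ms, Tprop = 20 ms
RTT = 2 * Tprop = 2 * 20 = 40 ms
U = Ttrans / (Ttrans + RTT)
U = 10 / (10 + 40)
U = 10 / 50 = 0.2
U% = 20.00%

20.00


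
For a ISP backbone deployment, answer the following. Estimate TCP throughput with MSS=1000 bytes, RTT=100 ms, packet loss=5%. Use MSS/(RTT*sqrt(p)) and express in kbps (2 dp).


Given: MSS = 1000 bytes, RTT = 100 ms, loss = 5%
RTT in seconds = 100 / 1000 = 0.1
Loss rate = 5% = 0.05
sqrt(loss) = sqrt(0.05) = 0.223606797750
Throughput (bytes/s) = 1000 / (0.1 * 0.223606797750) = 44721.3595
Throughput (kbps) = 44721.3595 * 8 / 1000 = 357.770876 -> 357.77 kbps (2 dp)

357.77


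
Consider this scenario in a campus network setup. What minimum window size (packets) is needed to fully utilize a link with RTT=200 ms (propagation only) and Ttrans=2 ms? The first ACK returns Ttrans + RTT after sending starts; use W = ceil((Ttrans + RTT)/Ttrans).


Given: Ttrans = 2 ms, RTT = 200 ms (= 2 * Tprop, Tprop = 100 ms)
Time until first ACK returns = Ttrans + RTT = 2 + 200 = 202 ms
Need W * Ttrans >= Ttrans + RTT  ->  W >= (Ttrans + RTT) / Ttrans
(Ttrans + RTT) / Ttrans = 202 / 2 = 101
W_min = ceil(101) = 101

101


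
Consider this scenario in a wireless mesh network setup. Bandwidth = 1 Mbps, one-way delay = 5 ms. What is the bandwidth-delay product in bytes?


Given: bandwidth = 1 Mbps, delay = 5 ms
BDP in bits = 1 * 10^6 * 5 / 1000
BDP in bits = 5000
BDP in bytes = 5000 / 8 = 625

625


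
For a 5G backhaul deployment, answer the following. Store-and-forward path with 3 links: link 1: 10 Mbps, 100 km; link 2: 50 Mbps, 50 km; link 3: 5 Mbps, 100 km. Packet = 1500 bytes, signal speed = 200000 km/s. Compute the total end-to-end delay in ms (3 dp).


Packet = 1500 bytes = 12000 bits. Store-and-forward: sum (t_trans + t_prop) per link.
Link 1: t_trans = 12000/(10*10^6) s = 1.2000 ms; t_prop = 100/200000 s = 0.5000 ms; subtotal = 1.7000 ms
Link 2: t_trans = 12000/(50*10^6) s = 0.2400 ms; t_prop = 50/200000 s = 0.2500 ms; subtotal = 0.4900 ms
Link 3: t_trans = 12000/(5*10^6) s = 2.4000 ms; t_prop = 100/200000 s = 0.5000 ms; subtotal = 2.9000 ms
End-to-end = 1.7000 + 0.4900 + 2.9000 = 5.0900 ms -> 5.090 ms (3 dp)

5.090


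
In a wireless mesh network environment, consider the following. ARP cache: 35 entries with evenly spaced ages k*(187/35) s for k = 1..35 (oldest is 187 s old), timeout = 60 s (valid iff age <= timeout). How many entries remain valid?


Ages are k * 187/35 s for k = 1..35 (spacing = 5.3429 s).
Entry k is valid iff k * 187/35 <= 60 iff k <= 35 * 60 / 187 = 11.2299
n_valid = floor(11.2299) = 11
(n_stale = 35 - 11 = 24)

11


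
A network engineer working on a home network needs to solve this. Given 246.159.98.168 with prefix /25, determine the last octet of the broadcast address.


Given: IP = 246.159.98.168, prefix = /25
Host bits = 32 - 25 = 7
Network last octet = 168 AND mask = 128
Host part size = 2^7 - 1 = 127
Broadcast last octet = 128 OR 127 = 255

255


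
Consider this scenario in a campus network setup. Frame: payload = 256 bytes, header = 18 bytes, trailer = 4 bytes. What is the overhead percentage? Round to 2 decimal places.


Given: payload = 256 B, header = 18 B, trailer = 4 B
Overhead bytes = header + trailer = 18 + 4 = 22
Total frame = payload + overhead = 256 + 22 = 278
Overhead % = 22 / 278 * 100 = 7.9137% -> 7.91% (2 dp)

7.91


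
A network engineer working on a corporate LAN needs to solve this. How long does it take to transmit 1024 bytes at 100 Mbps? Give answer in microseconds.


Given: packet = 1024 bytes, bandwidth = 100 Mbps
Packet in bits = 1024 * 8 = 8192 bits
Bandwidth = 100 * 10^6 = 100000000 bps
Time = 8192 / 100000000 seconds
Time in us = 8192 * 10^6 / 100000000 = 81.92

81.92


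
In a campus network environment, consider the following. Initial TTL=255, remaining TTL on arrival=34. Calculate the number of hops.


Given: initial TTL = 255, received TTL = 34
Hops = initial TTL - received TTL
Hops = 255 - 34 = 221

221


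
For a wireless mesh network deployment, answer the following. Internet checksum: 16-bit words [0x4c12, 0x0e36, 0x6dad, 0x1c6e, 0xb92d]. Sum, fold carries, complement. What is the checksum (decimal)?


Given words: [0x4c12, 0x0e36, 0x6dad, 0x1c6e, 0xb92d]
Step 1: Sum all words
Raw sum = 19474 + 3638 + 28077 + 7278 + 47405 = 105872
Step 2: Fold carry: (40336 + 1) = 40337
One's complement = ~40337 & 0xFFFF = 25198

25198


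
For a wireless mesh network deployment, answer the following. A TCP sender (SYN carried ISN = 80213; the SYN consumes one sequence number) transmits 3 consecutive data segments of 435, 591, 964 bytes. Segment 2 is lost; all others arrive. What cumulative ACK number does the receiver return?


SYN uses sequence number 80213; first data byte = ISN + 1 = 80214.
Segment 1: SEQ = 80214, len = 435 B, covers [80214, 80648]
Segment 2: SEQ = 80649, len = 591 B, covers [80649, 81239] [LOST]
Segment 3: SEQ = 81240, len = 964 B, covers [81240, 82203]
In-order data received: bytes [80214, 80648] (segments 1..1).
Segment 2 missing -> gap begins at byte 80649; later segments buffered out of order.
Cumulative ACK = next expected in-order byte = 80214 + 435 = 80649

80649


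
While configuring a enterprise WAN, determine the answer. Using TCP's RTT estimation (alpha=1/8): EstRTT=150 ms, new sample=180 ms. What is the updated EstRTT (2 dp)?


Given: EstRTT = 150 ms, SampleRTT = 180 ms, alpha = 1/8
New EstRTT = (1 - alpha) * EstRTT + alpha * SampleRTT
(7/8) * 150 = 131.25
(1/8) * 180 = 22.5
New EstRTT = 131.25 + 22.5 = 153.75 ms -> 153.75 ms (2 dp)

153.75


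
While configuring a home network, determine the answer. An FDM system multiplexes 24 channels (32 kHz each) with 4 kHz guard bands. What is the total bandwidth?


Given: 24 channels, 32 kHz each, guard = 4 kHz
Channel bandwidth = 24 * 32 = 768 kHz
Guard bands = 23 gaps * 4 kHz = 92 kHz
Total = 768 + 92 = 860 kHz

860


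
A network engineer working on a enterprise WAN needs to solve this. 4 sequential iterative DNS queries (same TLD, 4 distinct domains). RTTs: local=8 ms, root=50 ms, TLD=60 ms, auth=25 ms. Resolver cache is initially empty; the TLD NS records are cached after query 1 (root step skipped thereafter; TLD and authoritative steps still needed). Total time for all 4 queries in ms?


Lookup 1 (cold cache): local + root + TLD + auth = 8 + 50 + 60 + 25 = 143 ms
Lookups 2..4 (TLD NS cached -> skip root; new domain -> still ask TLD and auth): local + TLD + auth = 8 + 60 + 25 = 93 ms each
Remaining 3 lookups: 3 * 93 = 279 ms
Total = 143 + 279 = 422 ms

422


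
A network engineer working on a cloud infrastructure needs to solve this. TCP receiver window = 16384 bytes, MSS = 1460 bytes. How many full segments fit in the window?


Given: RWND = 16384 bytes, MSS = 1460 bytes
Full segments = floor(RWND / MSS)
Full segments = floor(16384 / 1460)
Full segments = floor(11.2219) = 11

11


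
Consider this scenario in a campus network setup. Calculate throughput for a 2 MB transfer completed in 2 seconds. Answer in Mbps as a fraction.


Given: file = 2 MB, time = 2 s
File in Mb = 2 * 8 = 16 Mb
Throughput = 16 / 2 Mbps
Throughput = 8 Mbps

8


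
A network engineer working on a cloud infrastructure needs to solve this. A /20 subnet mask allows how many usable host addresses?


Given: subnet mask /20
Host bits = 32 - 20 = 12
Total addresses = 2^12 = 4096
Usable hosts = 4096 - 2 (network + broadcast) = 4094

4094


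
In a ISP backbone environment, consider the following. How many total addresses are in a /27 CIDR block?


Given: CIDR prefix /27
Host bits = 32 - 27 = 5
Total addresses = 2^5 = 32

32


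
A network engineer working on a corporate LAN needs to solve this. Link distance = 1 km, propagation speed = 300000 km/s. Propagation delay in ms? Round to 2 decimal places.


Given: distance = 1 km, speed = 300000 km/s
Delay = distance / speed = 1 / 300000 seconds
Delay in ms = 1 * 1000 / 300000
Delay = 0.0033 ms
Rounded to 2 dp = 0.00 ms

0.00


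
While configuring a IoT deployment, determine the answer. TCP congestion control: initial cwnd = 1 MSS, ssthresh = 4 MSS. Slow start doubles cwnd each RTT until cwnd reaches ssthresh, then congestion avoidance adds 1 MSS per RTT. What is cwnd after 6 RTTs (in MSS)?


RTT 0: cwnd = 1 MSS (initial)
RTT 1: cwnd = 2 MSS (slow start, doubled)
RTT 2: cwnd = 4 MSS (slow start, doubled)
RTT 3: cwnd = 5 MSS (congestion avoidance, +1)
RTT 4: cwnd = 6 MSS (congestion avoidance, +1)
RTT 5: cwnd = 7 MSS (congestion avoidance, +1)
RTT 6: cwnd = 8 MSS (congestion avoidance, +1)

8


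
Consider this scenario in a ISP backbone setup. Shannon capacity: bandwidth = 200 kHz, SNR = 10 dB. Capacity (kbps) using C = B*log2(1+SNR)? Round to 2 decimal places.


Given: B = 200 kHz, SNR = 10 dB
SNR linear = 10^(10/10) = 10
1 + SNR = 11
log2(11) = 3.4594316186
C = 200 * 1000 * 3.4594316186 = 691886.3237 bps
C = 691.886324 kbps -> 691.89 kbps (2 dp)

691.89


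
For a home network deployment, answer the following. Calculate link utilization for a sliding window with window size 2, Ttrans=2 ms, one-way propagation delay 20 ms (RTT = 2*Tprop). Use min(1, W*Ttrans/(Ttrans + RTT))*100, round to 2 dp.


Given: W = 2, Ttrans = 2 ms, RTT = 40 ms (= 2 * Tprop, Tprop = 20 ms)
Cycle time = Ttrans + RTT = 2 + 40 = 42 ms (first packet sent until its ACK returns)
W * Ttrans = 2 * 2 = 4 ms of sending per cycle
W * Ttrans / (Ttrans + RTT) = 4 / 42 = 0.095238
U = min(1, 0.095238) = 0.095238
U% = 9.52%

9.52


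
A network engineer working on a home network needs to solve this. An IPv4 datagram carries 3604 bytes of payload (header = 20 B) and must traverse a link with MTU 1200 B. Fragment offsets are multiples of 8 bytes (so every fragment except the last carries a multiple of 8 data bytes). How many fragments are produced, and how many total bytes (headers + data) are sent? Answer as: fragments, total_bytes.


Max data per non-final fragment = floor((MTU - header)/8)*8 = floor((1200 - 20)/8)*8 = floor(1180/8)*8 = 1176 B
Final fragment needs no 8-byte alignment: it can carry up to MTU - header = 1180 B
Non-final fragments needed = ceil((payload - 1180) / 1176) = ceil(2424/1176) = ceil(2.0612) = 3
Number of fragments = 3 + 1 = 4
Fragment sizes (data): 3 * 1176 B + 76 B (last, 76 <= 1180 OK)
Total bytes sent = payload + n_frags * header = 3604 + 4*20 = 3604 + 80 = 3684 B

4, 3684


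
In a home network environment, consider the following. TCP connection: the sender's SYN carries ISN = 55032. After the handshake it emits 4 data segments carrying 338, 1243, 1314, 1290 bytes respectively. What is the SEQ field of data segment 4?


The SYN occupies sequence number ISN = 55032, so the first data byte is ISN + 1 = 55033.
SEQ of data segment i = (ISN + 1) + sum of payload sizes of segments 1..i-1.
Segment 1: SEQ = 55033, payload = 338 bytes
Segment 2: SEQ = 55371, payload = 1243 bytes
Segment 3: SEQ = 56614, payload = 1314 bytes
Segment 4: SEQ = 57928, payload = 1290 bytes
SEQ of segment 4 = 55033 + 338 + 1243 + 1314 = 57928

57928


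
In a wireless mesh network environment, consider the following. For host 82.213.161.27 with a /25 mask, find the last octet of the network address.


Given: IP = 82.213.161.27, prefix = /25
Subnet mask = 255.255.255.128
Last octet of IP: 27
Last octet of mask: 128
Network last octet = 27 AND 128 = 0

0


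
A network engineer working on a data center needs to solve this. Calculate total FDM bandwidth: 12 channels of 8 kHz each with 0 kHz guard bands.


Given: 12 channels, 8 kHz each, guard = 0 kHz
Channel bandwidth = 12 * 8 = 96 kHz
Guard bands = 11 gaps * 0 kHz = 0 kHz
Total = 96 + 0 = 96 kHz

96


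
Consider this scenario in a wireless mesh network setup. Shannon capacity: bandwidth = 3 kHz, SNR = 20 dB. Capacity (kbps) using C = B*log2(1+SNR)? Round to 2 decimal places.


Given: B = 3 kHz, SNR = 20 dB
SNR linear = 10^(20/10) = 100
1 + SNR = 101
log2(101) = 6.6582114828
C = 3 * 1000 * 6.6582114828 = 19974.6344 bps
C = 19.974634 kbps -> 19.97 kbps (2 dp)

19.97


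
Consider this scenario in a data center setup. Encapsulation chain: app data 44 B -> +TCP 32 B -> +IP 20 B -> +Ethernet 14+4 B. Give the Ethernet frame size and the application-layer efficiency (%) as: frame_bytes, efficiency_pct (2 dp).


TCP segment = 44 + 32 = 76 B
IP packet = 76 + 20 = 96 B
Ethernet frame = 96 + 14 + 4 = 114 B
Efficiency = app / frame = 44 / 114 = 0.385965 = 38.5965% -> 38.60% (2 dp)

114, 38.60


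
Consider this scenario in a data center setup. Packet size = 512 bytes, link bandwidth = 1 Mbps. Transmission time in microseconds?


Given: packet = 512 bytes, bandwidth = 1 Mbps
Packet in bits = 512 * 8 = 4096 bits
Bandwidth = 1 * 10^6 = 1000000 bps
Time = 4096 / 1000000 seconds
Time in us = 4096 * 10^6 / 1000000 = 4096

4096


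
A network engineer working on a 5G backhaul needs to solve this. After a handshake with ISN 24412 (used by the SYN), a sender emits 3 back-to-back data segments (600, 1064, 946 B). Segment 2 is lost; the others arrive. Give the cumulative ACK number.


SYN uses sequence number 24412; first data byte = ISN + 1 = 24413.
Segment 1: SEQ = 24413, len = 600 B, covers [24413, 25012]
Segment 2: SEQ = 25013, len = 1064 B, covers [25013, 26076] [LOST]
Segment 3: SEQ = 26077, len = 946 B, covers [26077, 27022]
In-order data received: bytes [24413, 25012] (segments 1..1).
Segment 2 missing -> gap begins at byte 25013; later segments buffered out of order.
Cumulative ACK = next expected in-order byte = 24413 + 600 = 25013

25013


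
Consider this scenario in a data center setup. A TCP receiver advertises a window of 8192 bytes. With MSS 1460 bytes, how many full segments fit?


Given: RWND = 8192 bytes, MSS = 1460 bytes
Full segments = floor(RWND / MSS)
Full segments = floor(8192 / 1460)
Full segments = floor(5.611) = 5

5


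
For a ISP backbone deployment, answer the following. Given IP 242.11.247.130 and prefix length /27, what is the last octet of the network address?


Given: IP = 242.11.247.130, prefix = /27
Subnet mask = 255.255.255.224
Last octet of IP: 130
Last octet of mask: 224
Network last octet = 130 AND 224 = 128

128


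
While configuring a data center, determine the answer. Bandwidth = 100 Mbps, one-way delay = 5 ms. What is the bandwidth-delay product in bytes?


Given: bandwidth = 100 Mbps, delay = 5 ms
BDP in bits = 100 * 10^6 * 5 / 1000
BDP in bits = 500000
BDP in bytes = 500000 / 8 = 62500

62500


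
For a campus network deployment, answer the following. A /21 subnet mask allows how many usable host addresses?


Given: subnet mask /21
Host bits = 32 - 21 = 11
Total addresses = 2^11 = 2048
Usable hosts = 2048 - 2 (network + broadcast) = 2046

2046


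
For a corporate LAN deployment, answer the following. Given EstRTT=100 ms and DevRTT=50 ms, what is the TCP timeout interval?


Given: EstRTT = 100 ms, DevRTT = 50 ms
Timeout = EstRTT + 4 * DevRTT
4 * DevRTT = 4 * 50 = 200
Timeout = 100 + 200 = 300 ms

300


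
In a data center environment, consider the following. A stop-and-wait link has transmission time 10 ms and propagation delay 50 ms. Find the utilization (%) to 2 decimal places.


Given: Ttrans = 10 ms, Tprop = 50 ms
RTT = 2 * Tprop = 2 * 50 = 100 ms
U = Ttrans / (Ttrans + RTT)
U = 10 / (10 + 100)
U = 10 / 110 = 0.090909
U% = 9.09%

9.09


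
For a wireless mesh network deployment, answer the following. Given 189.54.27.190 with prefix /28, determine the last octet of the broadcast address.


Given: IP = 189.54.27.190, prefix = /28
Host bits = 32 - 28 = 4
Network last octet = 190 AND mask = 176
Host part size = 2^4 - 1 = 15
Broadcast last octet = 176 OR 15 = 191

191


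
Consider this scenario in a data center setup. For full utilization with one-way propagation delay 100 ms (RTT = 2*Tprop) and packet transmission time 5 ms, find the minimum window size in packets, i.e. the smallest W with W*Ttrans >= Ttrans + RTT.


Given: Ttrans = 5 ms, RTT = 200 ms (= 2 * Tprop, Tprop = 100 ms)
Time until first ACK returns = Ttrans + RTT = 5 + 200 = 205 ms
Need W * Ttrans >= Ttrans + RTT  ->  W >= (Ttrans + RTT) / Ttrans
(Ttrans + RTT) / Ttrans = 205 / 5 = 41
W_min = ceil(41) = 41

41


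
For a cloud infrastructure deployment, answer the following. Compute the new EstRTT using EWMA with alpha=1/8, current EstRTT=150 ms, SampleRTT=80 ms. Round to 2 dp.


Given: EstRTT = 150 ms, SampleRTT = 80 ms, alpha = 1/8
New EstRTT = (1 - alpha) * EstRTT + alpha * SampleRTT
(7/8) * 150 = 131.25
(1/8) * 80 = 10
New EstRTT = 131.25 + 10 = 141.25 ms -> 141.25 ms (2 dp)

141.25


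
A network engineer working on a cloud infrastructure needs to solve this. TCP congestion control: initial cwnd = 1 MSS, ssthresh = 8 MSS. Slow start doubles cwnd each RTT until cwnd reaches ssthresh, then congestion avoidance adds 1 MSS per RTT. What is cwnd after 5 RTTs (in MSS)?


RTT 0: cwnd = 1 MSS (initial)
RTT 1: cwnd = 2 MSS (slow start, doubled)
RTT 2: cwnd = 4 MSS (slow start, doubled)
RTT 3: cwnd = 8 MSS (slow start, doubled)
RTT 4: cwnd = 9 MSS (congestion avoidance, +1)
RTT 5: cwnd = 10 MSS (congestion avoidance, +1)

10


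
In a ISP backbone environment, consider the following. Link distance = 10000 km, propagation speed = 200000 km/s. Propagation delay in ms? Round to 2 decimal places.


Given: distance = 10000 km, speed = 200000 km/s
Delay = distance / speed = 10000 / 200000 seconds
Delay in ms = 10000 * 1000 / 200000
Delay = 50.0000 ms
Rounded to 2 dp = 50.00 ms

50.00


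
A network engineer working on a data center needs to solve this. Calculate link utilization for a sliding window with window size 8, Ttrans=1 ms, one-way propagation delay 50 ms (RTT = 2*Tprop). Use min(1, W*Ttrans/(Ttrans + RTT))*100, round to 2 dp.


Given: W = 8, Ttrans = 1 ms, RTT = 100 ms (= 2 * Tprop, Tprop = 50 ms)
Cycle time = Ttrans + RTT = 1 + 100 = 101 ms (first packet sent until its ACK returns)
W * Ttrans = 8 * 1 = 8 ms of sending per cycle
W * Ttrans / (Ttrans + RTT) = 8 / 101 = 0.079208
U = min(1, 0.079208) = 0.079208
U% = 7.92%

7.92


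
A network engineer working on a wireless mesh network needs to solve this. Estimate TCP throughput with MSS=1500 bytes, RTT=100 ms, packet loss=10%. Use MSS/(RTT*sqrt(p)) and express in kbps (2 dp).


Given: MSS = 1500 bytes, RTT = 100 ms, loss = 10%
RTT in seconds = 100 / 1000 = 0.1
Loss rate = 10% = 0.1
sqrt(loss) = sqrt(0.1) = 0.316227766017
Throughput (bytes/s) = 1500 / (0.1 * 0.316227766017) = 47434.1649
Throughput (kbps) = 47434.1649 * 8 / 1000 = 379.473319 -> 379.47 kbps (2 dp)

379.47


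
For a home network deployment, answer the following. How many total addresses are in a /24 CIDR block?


Given: CIDR prefix /24
Host bits = 32 - 24 = 8
Total addresses = 2^8 = 256

256


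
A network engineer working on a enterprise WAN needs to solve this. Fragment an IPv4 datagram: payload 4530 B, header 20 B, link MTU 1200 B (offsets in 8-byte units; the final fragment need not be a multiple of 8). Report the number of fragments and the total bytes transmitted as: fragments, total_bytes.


Max data per non-final fragment = floor((MTU - header)/8)*8 = floor((1200 - 20)/8)*8 = floor(1180/8)*8 = 1176 B
Final fragment needs no 8-byte alignment: it can carry up to MTU - header = 1180 B
Non-final fragments needed = ceil((payload - 1180) / 1176) = ceil(3350/1176) = ceil(2.8486) = 3
Number of fragments = 3 + 1 = 4
Fragment sizes (data): 3 * 1176 B + 1002 B (last, 1002 <= 1180 OK)
Total bytes sent = payload + n_frags * header = 4530 + 4*20 = 4530 + 80 = 4610 B

4, 4610


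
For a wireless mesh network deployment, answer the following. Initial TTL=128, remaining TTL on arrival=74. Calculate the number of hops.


Given: initial TTL = 128, received TTL = 74
Hops = initial TTL - received TTL
Hops = 128 - 74 = 54

54


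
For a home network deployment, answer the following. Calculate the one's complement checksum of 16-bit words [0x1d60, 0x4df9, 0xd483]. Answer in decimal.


Given words: [0x1d60, 0x4df9, 0xd483]
Step 1: Sum all words
Raw sum = 7520 + 19961 + 54403 = 81884
Step 2: Fold carry: (16348 + 1) = 16349
One's complement = ~16349 & 0xFFFF = 49186

49186


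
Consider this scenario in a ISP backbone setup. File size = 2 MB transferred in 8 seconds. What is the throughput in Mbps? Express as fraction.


Given: file = 2 MB, time = 8 s
File in Mb = 2 * 8 = 16 Mb
Throughput = 16 / 8 Mbps
Throughput = 2 Mbps

2


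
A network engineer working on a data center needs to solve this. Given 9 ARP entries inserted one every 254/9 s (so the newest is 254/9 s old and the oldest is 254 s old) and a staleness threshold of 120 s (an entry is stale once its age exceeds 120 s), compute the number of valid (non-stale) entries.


Ages are k * 254/9 s for k = 1..9 (spacing = 28.2222 s).
Entry k is valid iff k * 254/9 <= 120 iff k <= 9 * 120 / 254 = 4.2520
n_valid = floor(4.2520) = 4
(n_stale = 9 - 4 = 5)

4


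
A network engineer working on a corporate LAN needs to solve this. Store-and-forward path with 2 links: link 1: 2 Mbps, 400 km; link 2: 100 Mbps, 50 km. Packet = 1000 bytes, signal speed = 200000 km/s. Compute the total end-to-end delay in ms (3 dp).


Packet = 1000 bytes = 8000 bits. Store-and-forward: sum (t_trans + t_prop) per link.
Link 1: t_trans = 8000/(2*10^6) s = 4.0000 ms; t_prop = 400/200000 s = 2.0000 ms; subtotal = 6.0000 ms
Link 2: t_trans = 8000/(100*10^6) s = 0.0800 ms; t_prop = 50/200000 s = 0.2500 ms; subtotal = 0.3300 ms
End-to-end = 6.0000 + 0.3300 = 6.3300 ms -> 6.330 ms (3 dp)

6.330


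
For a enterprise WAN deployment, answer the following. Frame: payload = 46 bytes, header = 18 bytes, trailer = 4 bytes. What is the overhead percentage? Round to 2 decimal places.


Given: payload = 46 B, header = 18 B, trailer = 4 B
Overhead bytes = header + trailer = 18 + 4 = 22
Total frame = payload + overhead = 46 + 22 = 68
Overhead % = 22 / 68 * 100 = 32.3529% -> 32.35% (2 dp)

32.35


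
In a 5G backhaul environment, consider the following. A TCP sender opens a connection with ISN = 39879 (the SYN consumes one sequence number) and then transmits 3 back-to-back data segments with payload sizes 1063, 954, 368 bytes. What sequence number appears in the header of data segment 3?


The SYN occupies sequence number ISN = 39879, so the first data byte is ISN + 1 = 39880.
SEQ of data segment i = (ISN + 1) + sum of payload sizes of segments 1..i-1.
Segment 1: SEQ = 39880, payload = 1063 bytes
Segment 2: SEQ = 40943, payload = 954 bytes
Segment 3: SEQ = 41897, payload = 368 bytes
SEQ of segment 3 = 39880 + 1063 + 954 = 41897

41897


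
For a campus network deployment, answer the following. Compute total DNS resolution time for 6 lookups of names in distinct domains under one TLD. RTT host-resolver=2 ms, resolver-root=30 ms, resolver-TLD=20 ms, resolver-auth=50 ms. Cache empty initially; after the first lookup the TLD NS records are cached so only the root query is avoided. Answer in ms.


Lookup 1 (cold cache): local + root + TLD + auth = 2 + 30 + 20 + 50 = 102 ms
Lookups 2..6 (TLD NS cached -> skip root; new domain -> still ask TLD and auth): local + TLD + auth = 2 + 20 + 50 = 72 ms each
Remaining 5 lookups: 5 * 72 = 360 ms
Total = 102 + 360 = 462 ms

462


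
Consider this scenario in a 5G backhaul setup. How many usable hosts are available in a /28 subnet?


Given: subnet mask /28
Host bits = 32 - 28 = 4
Total addresses = 2^4 = 16
Usable hosts = 16 - 2 (network + broadcast) = 14

14


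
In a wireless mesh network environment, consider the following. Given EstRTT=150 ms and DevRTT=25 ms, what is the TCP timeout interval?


Given: EstRTT = 150 ms, DevRTT = 25 ms
Timeout = EstRTT + 4 * DevRTT
4 * DevRTT = 4 * 25 = 100
Timeout = 150 + 100 = 250 ms

250


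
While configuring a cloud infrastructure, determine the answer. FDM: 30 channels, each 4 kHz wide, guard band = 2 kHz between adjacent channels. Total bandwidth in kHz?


Given: 30 channels, 4 kHz each, guard = 2 kHz
Channel bandwidth = 30 * 4 = 120 kHz
Guard bands = 29 gaps * 2 kHz = 58 kHz
Total = 120 + 58 = 178 kHz

178


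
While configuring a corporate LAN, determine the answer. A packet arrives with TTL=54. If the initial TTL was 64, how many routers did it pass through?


Given: initial TTL = 64, received TTL = 54
Hops = initial TTL - received TTL
Hops = 64 - 54 = 10

10


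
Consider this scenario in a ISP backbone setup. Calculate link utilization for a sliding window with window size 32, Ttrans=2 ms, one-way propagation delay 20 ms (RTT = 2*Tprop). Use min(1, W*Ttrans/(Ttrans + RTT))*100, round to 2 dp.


Given: W = 32, Ttrans = 2 ms, RTT = 40 ms (= 2 * Tprop, Tprop = 20 ms)
Cycle time = Ttrans + RTT = 2 + 40 = 42 ms (first packet sent until its ACK returns)
W * Ttrans = 32 * 2 = 64 ms of sending per cycle
W * Ttrans / (Ttrans + RTT) = 64 / 42 = 1.523810
U = min(1, 1.523810) = 1.000000
U% = 100.00%

100.00


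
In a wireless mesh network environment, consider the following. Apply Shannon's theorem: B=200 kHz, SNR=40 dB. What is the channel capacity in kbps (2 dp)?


Given: B = 200 kHz, SNR = 40 dB
SNR linear = 10^(40/10) = 10000
1 + SNR = 10001
log2(10001) = 13.2878566418
C = 200 * 1000 * 13.2878566418 = 2657571.3284 bps
C = 2657.571328 kbps -> 2657.57 kbps (2 dp)

2657.57


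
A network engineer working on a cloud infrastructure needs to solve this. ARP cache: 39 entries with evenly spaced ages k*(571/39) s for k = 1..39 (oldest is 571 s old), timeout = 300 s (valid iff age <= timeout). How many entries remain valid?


Ages are k * 571/39 s for k = 1..39 (spacing = 14.6410 s).
Entry k is valid iff k * 571/39 <= 300 iff k <= 39 * 300 / 571 = 20.4904
n_valid = floor(20.4904) = 20
(n_stale = 39 - 20 = 19)

20


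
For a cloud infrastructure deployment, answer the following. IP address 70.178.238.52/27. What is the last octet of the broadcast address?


Given: IP = 70.178.238.52, prefix = /27
Host bits = 32 - 27 = 5
Network last octet = 52 AND mask = 32
Host part size = 2^5 - 1 = 31
Broadcast last octet = 32 OR 31 = 63

63


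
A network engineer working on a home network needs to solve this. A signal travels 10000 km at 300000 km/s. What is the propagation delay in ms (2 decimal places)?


Given: distance = 10000 km, speed = 300000 km/s
Delay = distance / speed = 10000 / 300000 seconds
Delay in ms = 10000 * 1000 / 300000
Delay = 33.3333 ms
Rounded to 2 dp = 33.33 ms

33.33


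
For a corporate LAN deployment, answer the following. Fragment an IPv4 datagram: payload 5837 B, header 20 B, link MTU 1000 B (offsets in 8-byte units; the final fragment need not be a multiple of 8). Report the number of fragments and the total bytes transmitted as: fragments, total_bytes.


Max data per non-final fragment = floor((MTU - header)/8)*8 = floor((1000 - 20)/8)*8 = floor(980/8)*8 = 976 B
Final fragment needs no 8-byte alignment: it can carry up to MTU - header = 980 B
Non-final fragments needed = ceil((payload - 980) / 976) = ceil(4857/976) = ceil(4.9764) = 5
Number of fragments = 5 + 1 = 6
Fragment sizes (data): 5 * 976 B + 957 B (last, 957 <= 980 OK)
Total bytes sent = payload + n_frags * header = 5837 + 6*20 = 5837 + 120 = 5957 B

6, 5957


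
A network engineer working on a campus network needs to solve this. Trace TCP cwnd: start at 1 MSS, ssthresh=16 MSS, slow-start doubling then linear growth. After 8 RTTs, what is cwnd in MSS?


RTT 0: cwnd = 1 MSS (initial)
RTT 1: cwnd = 2 MSS (slow start, doubled)
RTT 2: cwnd = 4 MSS (slow start, doubled)
RTT 3: cwnd = 8 MSS (slow start, doubled)
RTT 4: cwnd = 16 MSS (slow start, doubled)
RTT 5: cwnd = 17 MSS (congestion avoidance, +1)
RTT 6: cwnd = 18 MSS (congestion avoidance, +1)
RTT 7: cwnd = 19 MSS (congestion avoidance, +1)
RTT 8: cwnd = 20 MSS (congestion avoidance, +1)

20


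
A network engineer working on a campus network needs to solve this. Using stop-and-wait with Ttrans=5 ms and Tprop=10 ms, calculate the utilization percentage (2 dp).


Given: Ttrans = 5 ms, Tprop = 10 ms
RTT = 2 * Tprop = 2 * 10 = 20 ms
U = Ttrans / (Ttrans + RTT)
U = 5 / (5 + 20)
U = 5 / 25 = 0.2
U% = 20.00%

20.00


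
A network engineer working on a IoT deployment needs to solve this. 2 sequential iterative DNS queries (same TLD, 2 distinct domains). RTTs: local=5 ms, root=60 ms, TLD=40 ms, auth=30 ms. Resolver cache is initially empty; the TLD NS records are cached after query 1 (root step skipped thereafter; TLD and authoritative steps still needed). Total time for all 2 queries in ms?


Lookup 1 (cold cache): local + root + TLD + auth = 5 + 60 + 40 + 30 = 135 ms
Lookups 2..2 (TLD NS cached -> skip root; new domain -> still ask TLD and auth): local + TLD + auth = 5 + 40 + 30 = 75 ms each
Remaining 1 lookups: 1 * 75 = 75 ms
Total = 135 + 75 = 210 ms

210


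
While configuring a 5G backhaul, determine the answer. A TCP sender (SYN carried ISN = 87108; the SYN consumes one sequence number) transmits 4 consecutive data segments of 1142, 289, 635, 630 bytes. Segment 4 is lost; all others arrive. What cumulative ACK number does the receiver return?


SYN uses sequence number 87108; first data byte = ISN + 1 = 87109.
Segment 1: SEQ = 87109, len = 1142 B, covers [87109, 88250]
Segment 2: SEQ = 88251, len = 289 B, covers [88251, 88539]
Segment 3: SEQ = 88540, len = 635 B, covers [88540, 89174]
Segment 4: SEQ = 89175, len = 630 B, covers [89175, 89804] [LOST]
In-order data received: bytes [87109, 89174] (segments 1..3).
Segment 4 missing -> gap begins at byte 89175.
Cumulative ACK = next expected in-order byte = 87109 + 1142 + 289 + 635 = 89175

89175


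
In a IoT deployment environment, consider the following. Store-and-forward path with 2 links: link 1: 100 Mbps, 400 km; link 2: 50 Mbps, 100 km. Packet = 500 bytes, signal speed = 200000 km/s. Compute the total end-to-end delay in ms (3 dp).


Packet = 500 bytes = 4000 bits. Store-and-forward: sum (t_trans + t_prop) per link.
Link 1: t_trans = 4000/(100*10^6) s = 0.0400 ms; t_prop = 400/200000 s = 2.0000 ms; subtotal = 2.0400 ms
Link 2: t_trans = 4000/(50*10^6) s = 0.0800 ms; t_prop = 100/200000 s = 0.5000 ms; subtotal = 0.5800 ms
End-to-end = 2.0400 + 0.5800 = 2.6200 ms -> 2.620 ms (3 dp)

2.620


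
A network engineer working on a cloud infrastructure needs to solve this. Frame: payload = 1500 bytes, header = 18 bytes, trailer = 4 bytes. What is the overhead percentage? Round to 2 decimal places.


Given: payload = 1500 B, header = 18 B, trailer = 4 B
Overhead bytes = header + trailer = 18 + 4 = 22
Total frame = payload + overhead = 1500 + 22 = 1522
Overhead % = 22 / 1522 * 100 = 1.4455% -> 1.45% (2 dp)

1.45


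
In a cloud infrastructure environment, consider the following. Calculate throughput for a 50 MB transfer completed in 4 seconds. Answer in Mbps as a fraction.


Given: file = 50 MB, time = 4 s
File in Mb = 50 * 8 = 400 Mb
Throughput = 400 / 4 Mbps
Throughput = 100 Mbps

100


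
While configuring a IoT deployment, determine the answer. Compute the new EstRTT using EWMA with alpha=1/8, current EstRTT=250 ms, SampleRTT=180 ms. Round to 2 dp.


Given: EstRTT = 250 ms, SampleRTT = 180 ms, alpha = 1/8
New EstRTT = (1 - alpha) * EstRTT + alpha * SampleRTT
(7/8) * 250 = 218.75
(1/8) * 180 = 22.5
New EstRTT = 218.75 + 22.5 = 241.25 ms -> 241.25 ms (2 dp)

241.25


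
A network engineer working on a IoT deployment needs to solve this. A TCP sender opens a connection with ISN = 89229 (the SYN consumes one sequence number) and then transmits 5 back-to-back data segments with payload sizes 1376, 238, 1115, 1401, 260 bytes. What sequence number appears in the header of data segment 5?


The SYN occupies sequence number ISN = 89229, so the first data byte is ISN + 1 = 89230.
SEQ of data segment i = (ISN + 1) + sum of payload sizes of segments 1..i-1.
Segment 1: SEQ = 89230, payload = 1376 bytes
Segment 2: SEQ = 90606, payload = 238 bytes
Segment 3: SEQ = 90844, payload = 1115 bytes
Segment 4: SEQ = 91959, payload = 1401 bytes
Segment 5: SEQ = 93360, payload = 260 bytes
SEQ of segment 5 = 89230 + 1376 + 238 + 1115 + 1401 = 93360

93360


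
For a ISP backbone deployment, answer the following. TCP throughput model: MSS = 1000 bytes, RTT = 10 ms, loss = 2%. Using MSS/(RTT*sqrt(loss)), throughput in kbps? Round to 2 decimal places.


Given: MSS = 1000 bytes, RTT = 10 ms, loss = 2%
RTT in seconds = 10 / 1000 = 0.01
Loss rate = 2% = 0.02
sqrt(loss) = sqrt(0.02) = 0.141421356237
Throughput (bytes/s) = 1000 / (0.01 * 0.141421356237) = 707106.7812
Throughput (kbps) = 707106.7812 * 8 / 1000 = 5656.854249 -> 5656.85 kbps (2 dp)

5656.85


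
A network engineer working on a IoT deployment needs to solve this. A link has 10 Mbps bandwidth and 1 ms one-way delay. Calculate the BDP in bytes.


Given: bandwidth = 10 Mbps, delay = 1 ms
BDP in bits = 10 * 10^6 * 1 / 1000
BDP in bits = 10000
BDP in bytes = 10000 / 8 = 1250

1250


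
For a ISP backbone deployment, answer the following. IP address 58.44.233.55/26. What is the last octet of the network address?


Given: IP = 58.44.233.55, prefix = /26
Subnet mask = 255.255.255.192
Last octet of IP: 55
Last octet of mask: 192
Network last octet = 55 AND 192 = 0

0


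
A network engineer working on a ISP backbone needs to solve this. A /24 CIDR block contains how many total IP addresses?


Given: CIDR prefix /24
Host bits = 32 - 24 = 8
Total addresses = 2^8 = 256

256


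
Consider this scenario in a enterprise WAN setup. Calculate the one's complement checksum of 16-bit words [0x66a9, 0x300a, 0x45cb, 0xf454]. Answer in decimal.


Given words: [0x66a9, 0x300a, 0x45cb, 0xf454]
Step 1: Sum all words
Raw sum = 26281 + 12298 + 17867 + 62548 = 118994
Step 2: Fold carry: (53458 + 1) = 53459
One's complement = ~53459 & 0xFFFF = 12076

12076


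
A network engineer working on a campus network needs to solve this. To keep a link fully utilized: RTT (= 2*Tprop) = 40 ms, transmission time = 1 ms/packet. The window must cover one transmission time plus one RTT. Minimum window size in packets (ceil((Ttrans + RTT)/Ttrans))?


Given: Ttrans = 1 ms, RTT = 40 ms (= 2 * Tprop, Tprop = 20 ms)
Time until first ACK returns = Ttrans + RTT = 1 + 40 = 41 ms
Need W * Ttrans >= Ttrans + RTT  ->  W >= (Ttrans + RTT) / Ttrans
(Ttrans + RTT) / Ttrans = 41 / 1 = 41
W_min = ceil(41) = 41

41


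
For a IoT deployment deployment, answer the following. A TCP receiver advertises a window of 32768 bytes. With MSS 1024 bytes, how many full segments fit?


Given: RWND = 32768 bytes, MSS = 1024 bytes
Full segments = floor(RWND / MSS)
Full segments = floor(32768 / 1024)
Full segments = floor(32.0) = 32

32


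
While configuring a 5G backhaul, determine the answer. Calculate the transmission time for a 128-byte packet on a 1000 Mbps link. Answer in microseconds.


Given: packet = 128 bytes, bandwidth = 1000 Mbps
Packet in bits = 128 * 8 = 1024 bits
Bandwidth = 1000 * 10^6 = 1000000000 bps
Time = 1024 / 1000000000 seconds
Time in us = 1024 * 10^6 / 1000000000 = 1.024

1.024


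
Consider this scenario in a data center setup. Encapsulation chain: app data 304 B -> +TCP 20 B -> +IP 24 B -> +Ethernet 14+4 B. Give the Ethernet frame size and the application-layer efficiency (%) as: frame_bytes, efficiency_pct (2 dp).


TCP segment = 304 + 20 = 324 B
IP packet = 324 + 24 = 348 B
Ethernet frame = 348 + 14 + 4 = 366 B
Efficiency = app / frame = 304 / 366 = 0.830601 = 83.0601% -> 83.06% (2 dp)

366, 83.06


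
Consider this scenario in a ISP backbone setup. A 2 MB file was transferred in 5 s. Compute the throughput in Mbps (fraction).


Given: file = 2 MB, time = 5 s
File in Mb = 2 * 8 = 16 Mb
Throughput = 16 / 5 Mbps
Throughput = 16/5 Mbps

16/5


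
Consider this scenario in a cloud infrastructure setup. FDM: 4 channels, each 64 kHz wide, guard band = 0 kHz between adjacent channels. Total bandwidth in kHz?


Given: 4 channels, 64 kHz each, guard = 0 kHz
Channel bandwidth = 4 * 64 = 256 kHz
Guard bands = 3 gaps * 0 kHz = 0 kHz
Total = 256 + 0 = 256 kHz

256


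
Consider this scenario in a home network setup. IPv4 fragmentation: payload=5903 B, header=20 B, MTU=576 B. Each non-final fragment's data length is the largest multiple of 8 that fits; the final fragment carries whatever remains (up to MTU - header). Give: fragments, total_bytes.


Max data per non-final fragment = floor((MTU - header)/8)*8 = floor((576 - 20)/8)*8 = floor(556/8)*8 = 552 B
Final fragment needs no 8-byte alignment: it can carry up to MTU - header = 556 B
Non-final fragments needed = ceil((payload - 556) / 552) = ceil(5347/552) = ceil(9.6866) = 10
Number of fragments = 10 + 1 = 11
Fragment sizes (data): 10 * 552 B + 383 B (last, 383 <= 556 OK)
Total bytes sent = payload + n_frags * header = 5903 + 11*20 = 5903 + 220 = 6123 B

11, 6123


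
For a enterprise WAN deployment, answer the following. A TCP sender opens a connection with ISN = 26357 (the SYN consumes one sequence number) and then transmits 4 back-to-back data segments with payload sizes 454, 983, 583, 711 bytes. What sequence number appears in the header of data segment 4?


The SYN occupies sequence number ISN = 26357, so the first data byte is ISN + 1 = 26358.
SEQ of data segment i = (ISN + 1) + sum of payload sizes of segments 1..i-1.
Segment 1: SEQ = 26358, payload = 454 bytes
Segment 2: SEQ = 26812, payload = 983 bytes
Segment 3: SEQ = 27795, payload = 583 bytes
Segment 4: SEQ = 28378, payload = 711 bytes
SEQ of segment 4 = 26358 + 454 + 983 + 583 = 28378

28378


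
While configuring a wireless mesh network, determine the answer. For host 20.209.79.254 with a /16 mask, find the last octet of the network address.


Given: IP = 20.209.79.254, prefix = /16
Subnet mask = 255.255.0.0
Last octet of IP: 254
Last octet of mask: 0
Network last octet = 254 AND 0 = 0

0


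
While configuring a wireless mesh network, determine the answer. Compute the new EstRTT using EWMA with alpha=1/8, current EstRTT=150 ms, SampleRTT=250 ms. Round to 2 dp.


Given: EstRTT = 150 ms, SampleRTT = 250 ms, alpha = 1/8
New EstRTT = (1 - alpha) * EstRTT + alpha * SampleRTT
(7/8) * 150 = 131.25
(1/8) * 250 = 31.25
New EstRTT = 131.25 + 31.25 = 162.5 ms -> 162.50 ms (2 dp)

162.50


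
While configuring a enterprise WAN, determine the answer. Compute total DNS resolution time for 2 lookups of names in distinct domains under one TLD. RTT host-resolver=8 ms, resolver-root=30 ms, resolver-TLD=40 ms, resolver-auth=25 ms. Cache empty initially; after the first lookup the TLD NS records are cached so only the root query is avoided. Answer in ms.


Lookup 1 (cold cache): local + root + TLD + auth = 8 + 30 + 40 + 25 = 103 ms
Lookups 2..2 (TLD NS cached -> skip root; new domain -> still ask TLD and auth): local + TLD + auth = 8 + 40 + 25 = 73 ms each
Remaining 1 lookups: 1 * 73 = 73 ms
Total = 103 + 73 = 176 ms

176


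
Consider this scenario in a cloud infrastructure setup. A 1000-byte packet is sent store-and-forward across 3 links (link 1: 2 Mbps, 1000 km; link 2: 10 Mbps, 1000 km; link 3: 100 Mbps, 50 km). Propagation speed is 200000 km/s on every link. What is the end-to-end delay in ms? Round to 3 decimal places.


Packet = 1000 bytes = 8000 bits. Store-and-forward: sum (t_trans + t_prop) per link.
Link 1: t_trans = 8000/(2*10^6) s = 4.0000 ms; t_prop = 1000/200000 s = 5.0000 ms; subtotal = 9.0000 ms
Link 2: t_trans = 8000/(10*10^6) s = 0.8000 ms; t_prop = 1000/200000 s = 5.0000 ms; subtotal = 5.8000 ms
Link 3: t_trans = 8000/(100*10^6) s = 0.0800 ms; t_prop = 50/200000 s = 0.2500 ms; subtotal = 0.3300 ms
End-to-end = 9.0000 + 5.8000 + 0.3300 = 15.1300 ms -> 15.130 ms (3 dp)

15.130
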